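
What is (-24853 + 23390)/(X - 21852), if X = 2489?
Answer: 1463/19363 ≈ 0.075557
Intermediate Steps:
(-24853 + 23390)/(X - 21852) = (-24853 + 23390)/(2489 - 21852) = -1463/(-19363) = -1463*(-1/19363) = 1463/19363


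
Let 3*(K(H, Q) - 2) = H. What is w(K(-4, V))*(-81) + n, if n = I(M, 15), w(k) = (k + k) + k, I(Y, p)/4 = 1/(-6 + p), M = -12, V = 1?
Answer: -1454/9 ≈ -161.56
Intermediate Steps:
K(H, Q) = 2 + H/3
I(Y, p) = 4/(-6 + p)
w(k) = 3*k (w(k) = 2*k + k = 3*k)
n = 4/9 (n = 4/(-6 + 15) = 4/9 ≈ 0.44444)
w(K(-4, V))*(-81) + n = (3*(2 + (⅓)*(-4)))*(-81) + 4/9 = (3*(2 - 4/3))*(-81) + 4/9 = (3*(⅔))*(-81) + 4/9 = 2*(-81) + 4/9 = -162 + 4/9 = -1454/9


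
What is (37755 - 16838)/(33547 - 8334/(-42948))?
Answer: 49907962/80043605 ≈ 0.62351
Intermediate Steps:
(37755 - 16838)/(33547 - 8334/(-42948)) = 20917/(33547 - 8334*(-1/42948)) = 20917/(33547 + 463/2386) = 20917/(80043605/2386) = 20917*(2386/80043605) = 49907962/80043605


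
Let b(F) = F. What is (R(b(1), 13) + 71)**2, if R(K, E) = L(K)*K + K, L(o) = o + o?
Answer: 5476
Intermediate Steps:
L(o) = 2*o
R(K, E) = K + 2*K**2 (R(K, E) = (2*K)*K + K = 2*K**2 + K = K + 2*K**2)
(R(b(1), 13) + 71)**2 = (1*(1 + 2*1) + 71)**2 = (1*(1 + 2) + 71)**2 = (1*3 + 71)**2 = (3 + 71)**2 = 74**2 = 5476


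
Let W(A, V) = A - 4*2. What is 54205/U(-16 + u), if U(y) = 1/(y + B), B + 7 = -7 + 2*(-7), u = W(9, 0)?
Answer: -2330815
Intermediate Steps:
W(A, V) = -8 + A (W(A, V) = A - 8 = -8 + A)
u = 1 (u = -8 + 9 = 1)
B = -28 (B = -7 + (-7 + 2*(-7)) = -7 + (-7 - 14) = -7 - 21 = -28)
U(y) = 1/(-28 + y) (U(y) = 1/(y - 28) = 1/(-28 + y))
54205/U(-16 + u) = 54205/(1/(-28 + (-16 + 1))) = 54205/(1/(-28 - 15)) = 54205/(1/(-43)) = 54205/(-1/43) = 54205*(-43) = -2330815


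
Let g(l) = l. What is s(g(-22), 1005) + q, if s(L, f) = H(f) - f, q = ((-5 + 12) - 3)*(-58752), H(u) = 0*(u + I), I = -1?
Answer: -236013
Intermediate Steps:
H(u) = 0 (H(u) = 0*(u - 1) = 0*(-1 + u) = 0)
q = -235008 (q = (7 - 3)*(-58752) = 4*(-58752) = -235008)
s(L, f) = -f (s(L, f) = 0 - f = -f)
s(g(-22), 1005) + q = -1*1005 - 235008 = -1005 - 235008 = -236013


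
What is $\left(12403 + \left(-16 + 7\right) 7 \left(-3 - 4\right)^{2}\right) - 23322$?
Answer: $-14006$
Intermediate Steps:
$\left(12403 + \left(-16 + 7\right) 7 \left(-3 - 4\right)^{2}\right) - 23322 = \left(12403 + \left(-9\right) 7 \left(-7\right)^{2}\right) - 23322 = \left(12403 - 3087\right) - 23322 = 9316 - 23322 = -14006$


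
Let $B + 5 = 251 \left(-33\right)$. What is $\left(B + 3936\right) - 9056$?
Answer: $-13408$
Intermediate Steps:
$B = -8288$ ($B = -5 + 251 \left(-33\right) = -5 - 8283 = -8288$)
$\left(B + 3936\right) - 9056 = \left(-8288 + 3936\right) - 9056 = -4352 - 9056 = -13408$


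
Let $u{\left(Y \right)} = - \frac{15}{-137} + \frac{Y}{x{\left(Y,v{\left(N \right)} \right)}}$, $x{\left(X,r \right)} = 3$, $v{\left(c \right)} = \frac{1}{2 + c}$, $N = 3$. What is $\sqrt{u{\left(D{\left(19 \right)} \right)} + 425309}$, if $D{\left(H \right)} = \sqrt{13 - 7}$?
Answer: $\frac{\sqrt{71843640084 + 56307 \sqrt{6}}}{411} \approx 652.16$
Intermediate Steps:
$D{\left(H \right)} = \sqrt{6}$
$u{\left(Y \right)} = \frac{15}{137} + \frac{Y}{3}$ ($u{\left(Y \right)} = - \frac{15}{-137} + \frac{Y}{3} = \left(-15\right) \left(- \frac{1}{137}\right) + Y \frac{1}{3} = \frac{15}{137} + \frac{Y}{3}$)
$\sqrt{u{\left(D{\left(19 \right)} \right)} + 425309} = \sqrt{\left(\frac{15}{137} + \frac{\sqrt{6}}{3}\right) + 425309} = \sqrt{\frac{58267348}{137} + \frac{\sqrt{6}}{3}}$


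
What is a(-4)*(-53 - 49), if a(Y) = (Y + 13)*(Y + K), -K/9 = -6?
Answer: -45900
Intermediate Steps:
K = 54 (K = -9*(-6) = 54)
a(Y) = (13 + Y)*(54 + Y) (a(Y) = (Y + 13)*(Y + 54) = (13 + Y)*(54 + Y))
a(-4)*(-53 - 49) = (702 + (-4)² + 67*(-4))*(-53 - 49) = (702 + 16 - 268)*(-102) = 450*(-102) = -45900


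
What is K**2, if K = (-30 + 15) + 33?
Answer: 324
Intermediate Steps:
K = 18 (K = -15 + 33 = 18)
K**2 = 18**2 = 324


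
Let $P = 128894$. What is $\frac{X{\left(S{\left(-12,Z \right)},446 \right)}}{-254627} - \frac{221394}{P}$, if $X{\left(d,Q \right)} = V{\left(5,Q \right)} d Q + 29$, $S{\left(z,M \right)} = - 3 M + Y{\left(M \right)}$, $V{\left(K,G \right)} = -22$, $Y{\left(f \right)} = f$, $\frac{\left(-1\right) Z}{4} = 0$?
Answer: $- \frac{28188313982}{16409946269} \approx -1.7178$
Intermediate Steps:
$Z = 0$ ($Z = \left(-4\right) 0 = 0$)
$S{\left(z,M \right)} = - 2 M$ ($S{\left(z,M \right)} = - 3 M + M = - 2 M$)
$X{\left(d,Q \right)} = 29 - 22 Q d$ ($X{\left(d,Q \right)} = - 22 d Q + 29 = - 22 Q d + 29 = 29 - 22 Q d$)
$\frac{X{\left(S{\left(-12,Z \right)},446 \right)}}{-254627} - \frac{221394}{P} = \frac{29 - 9812 \left(\left(-2\right) 0\right)}{-254627} - \frac{221394}{128894} = \left(29 - 9812 \cdot 0\right) \left(- \frac{1}{254627}\right) - \frac{110697}{64447} = \left(29 + 0\right) \left(- \frac{1}{254627}\right) - \frac{110697}{64447} = 29 \left(- \frac{1}{254627}\right) - \frac{110697}{64447} = - \frac{29}{254627} - \frac{110697}{64447} = - \frac{28188313982}{16409946269}$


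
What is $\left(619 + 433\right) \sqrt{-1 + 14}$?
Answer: $1052 \sqrt{13} \approx 3793.0$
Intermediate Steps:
$\left(619 + 433\right) \sqrt{-1 + 14} = 1052 \sqrt{13}$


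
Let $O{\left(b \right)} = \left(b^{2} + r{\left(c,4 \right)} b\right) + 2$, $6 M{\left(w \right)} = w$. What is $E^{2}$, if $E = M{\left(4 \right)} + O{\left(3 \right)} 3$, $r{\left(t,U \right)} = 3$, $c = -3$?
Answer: $\frac{33124}{9} \approx 3680.4$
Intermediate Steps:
$M{\left(w \right)} = \frac{w}{6}$
$O{\left(b \right)} = 2 + b^{2} + 3 b$ ($O{\left(b \right)} = \left(b^{2} + 3 b\right) + 2 = 2 + b^{2} + 3 b$)
$E = \frac{182}{3}$ ($E = \frac{1}{6} \cdot 4 + \left(2 + 3^{2} + 3 \cdot 3\right) 3 = \frac{2}{3} + \left(2 + 9 + 9\right) 3 = \frac{2}{3} + 20 \cdot 3 = \frac{2}{3} + 60 = \frac{182}{3} \approx 60.667$)
$E^{2} = \left(\frac{182}{3}\right)^{2} = \frac{33124}{9}$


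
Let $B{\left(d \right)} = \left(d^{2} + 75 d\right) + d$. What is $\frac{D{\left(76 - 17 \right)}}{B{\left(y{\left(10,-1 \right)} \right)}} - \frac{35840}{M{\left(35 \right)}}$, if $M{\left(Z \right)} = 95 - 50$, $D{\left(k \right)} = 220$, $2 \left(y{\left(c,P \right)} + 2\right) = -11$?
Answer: $- \frac{982544}{1233} \approx -796.87$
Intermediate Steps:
$y{\left(c,P \right)} = - \frac{15}{2}$ ($y{\left(c,P \right)} = -2 + \frac{1}{2} \left(-11\right) = -2 - \frac{11}{2} = - \frac{15}{2}$)
$B{\left(d \right)} = d^{2} + 76 d$
$M{\left(Z \right)} = 45$ ($M{\left(Z \right)} = 95 - 50 = 45$)
$\frac{D{\left(76 - 17 \right)}}{B{\left(y{\left(10,-1 \right)} \right)}} - \frac{35840}{M{\left(35 \right)}} = \frac{220}{\left(- \frac{15}{2}\right) \left(76 - \frac{15}{2}\right)} - \frac{35840}{45} = \frac{220}{\left(- \frac{15}{2}\right) \frac{137}{2}} - \frac{7168}{9} = \frac{220}{- \frac{2055}{4}} - \frac{7168}{9} = 220 \left(- \frac{4}{2055}\right) - \frac{7168}{9} = - \frac{176}{411} - \frac{7168}{9} = - \frac{982544}{1233}$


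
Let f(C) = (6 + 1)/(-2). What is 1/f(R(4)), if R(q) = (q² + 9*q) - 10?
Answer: -2/7 ≈ -0.28571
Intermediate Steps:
R(q) = -10 + q² + 9*q
f(C) = -7/2 (f(C) = 7*(-½) = -7/2)
1/f(R(4)) = 1/(-7/2) = -2/7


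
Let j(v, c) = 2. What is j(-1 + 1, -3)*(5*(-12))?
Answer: -120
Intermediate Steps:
j(-1 + 1, -3)*(5*(-12)) = 2*(5*(-12)) = 2*(-60) = -120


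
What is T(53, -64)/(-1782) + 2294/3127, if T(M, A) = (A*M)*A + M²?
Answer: -75947779/619146 ≈ -122.67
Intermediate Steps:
T(M, A) = M² + M*A² (T(M, A) = M*A² + M² = M² + M*A²)
T(53, -64)/(-1782) + 2294/3127 = (53*(53 + (-64)²))/(-1782) + 2294/3127 = (53*(53 + 4096))*(-1/1782) + 2294*(1/3127) = (53*4149)*(-1/1782) + 2294/3127 = 219897*(-1/1782) + 2294/3127 = -24433/198 + 2294/3127 = -75947779/619146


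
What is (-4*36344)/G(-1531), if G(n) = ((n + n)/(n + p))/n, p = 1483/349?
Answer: 38730783168/349 ≈ 1.1098e+8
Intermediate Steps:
p = 1483/349 (p = 1483*(1/349) = 1483/349 ≈ 4.2493)
G(n) = 2/(1483/349 + n) (G(n) = ((n + n)/(n + 1483/349))/n = ((2*n)/(1483/349 + n))/n = (2*n/(1483/349 + n))/n = 2/(1483/349 + n))
(-4*36344)/G(-1531) = (-4*36344)/((698/(1483 + 349*(-1531)))) = -145376/(698/(1483 - 534319)) = -145376/(698/(-532836)) = -145376/(698*(-1/532836)) = -145376/(-349/266418) = -145376*(-266418/349) = 38730783168/349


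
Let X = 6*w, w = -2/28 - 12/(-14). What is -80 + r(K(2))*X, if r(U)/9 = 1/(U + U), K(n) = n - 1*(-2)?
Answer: -4183/56 ≈ -74.696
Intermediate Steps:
K(n) = 2 + n (K(n) = n + 2 = 2 + n)
w = 11/14 (w = -2*1/28 - 12*(-1/14) = -1/14 + 6/7 = 11/14 ≈ 0.78571)
X = 33/7 (X = 6*(11/14) = 33/7 ≈ 4.7143)
r(U) = 9/(2*U) (r(U) = 9/(U + U) = 9/((2*U)) = 9*(1/(2*U)) = 9/(2*U))
-80 + r(K(2))*X = -80 + (9/(2*(2 + 2)))*(33/7) = -80 + ((9/2)/4)*(33/7) = -80 + ((9/2)*(¼))*(33/7) = -80 + (9/8)*(33/7) = -80 + 297/56 = -4183/56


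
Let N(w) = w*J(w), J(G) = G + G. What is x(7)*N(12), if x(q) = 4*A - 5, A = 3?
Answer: 2016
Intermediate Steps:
J(G) = 2*G
N(w) = 2*w² (N(w) = w*(2*w) = 2*w²)
x(q) = 7 (x(q) = 4*3 - 5 = 12 - 5 = 7)
x(7)*N(12) = 7*(2*12²) = 7*(2*144) = 7*288 = 2016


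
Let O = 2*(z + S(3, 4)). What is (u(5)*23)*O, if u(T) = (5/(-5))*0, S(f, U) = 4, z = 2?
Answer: 0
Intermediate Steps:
u(T) = 0 (u(T) = -1/5*5*0 = -1*0 = 0)
O = 12 (O = 2*(2 + 4) = 2*6 = 12)
(u(5)*23)*O = (0*23)*12 = 0*12 = 0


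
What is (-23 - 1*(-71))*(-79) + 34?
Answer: -3758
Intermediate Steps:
(-23 - 1*(-71))*(-79) + 34 = (-23 + 71)*(-79) + 34 = 48*(-79) + 34 = -3792 + 34 = -3758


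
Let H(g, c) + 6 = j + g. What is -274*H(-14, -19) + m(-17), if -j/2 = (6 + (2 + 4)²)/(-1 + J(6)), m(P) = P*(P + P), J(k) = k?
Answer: 53306/5 ≈ 10661.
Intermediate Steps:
m(P) = 2*P² (m(P) = P*(2*P) = 2*P²)
j = -84/5 (j = -2*(6 + (2 + 4)²)/(-1 + 6) = -2*(6 + 6²)/5 = -2*(6 + 36)/5 = -84/5 ≈ -16.800)
H(g, c) = -114/5 + g (H(g, c) = -6 + (-84/5 + g) = -114/5 + g)
-274*H(-14, -19) + m(-17) = -274*(-114/5 - 14) + 2*(-17)² = -274*(-184/5) + 2*289 = 50416/5 + 578 = 53306/5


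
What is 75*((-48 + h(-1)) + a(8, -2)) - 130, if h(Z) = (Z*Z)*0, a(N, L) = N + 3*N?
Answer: -1330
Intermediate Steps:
a(N, L) = 4*N
h(Z) = 0 (h(Z) = Z²*0 = 0)
75*((-48 + h(-1)) + a(8, -2)) - 130 = 75*((-48 + 0) + 4*8) - 130 = 75*(-48 + 32) - 130 = 75*(-16) - 130 = -1200 - 130 = -1330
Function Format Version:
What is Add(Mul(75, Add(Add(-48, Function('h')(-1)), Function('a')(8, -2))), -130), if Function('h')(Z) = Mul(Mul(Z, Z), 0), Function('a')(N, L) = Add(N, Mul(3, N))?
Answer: -1330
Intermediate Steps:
Function('a')(N, L) = Mul(4, N)
Function('h')(Z) = 0 (Function('h')(Z) = Mul(Pow(Z, 2), 0) = 0)
Add(Mul(75, Add(Add(-48, Function('h')(-1)), Function('a')(8, -2))), -130) = Add(Mul(75, Add(Add(-48, 0), Mul(4, 8))), -130) = Add(Mul(75, Add(-48, 32)), -130) = Add(Mul(75, -16), -130) = Add(-1200, -130) = -1330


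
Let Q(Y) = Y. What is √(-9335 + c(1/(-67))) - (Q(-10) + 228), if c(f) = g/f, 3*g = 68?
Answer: -218 + I*√97683/3 ≈ -218.0 + 104.18*I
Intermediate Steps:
g = 68/3 (g = (⅓)*68 = 68/3 ≈ 22.667)
c(f) = 68/(3*f)
√(-9335 + c(1/(-67))) - (Q(-10) + 228) = √(-9335 + 68/(3*(1/(-67)))) - (-10 + 228) = √(-9335 + 68/(3*(-1/67))) - 1*218 = √(-9335 + (68/3)*(-67)) - 218 = √(-9335 - 4556/3) - 218 = √(-32561/3) - 218 = I*√97683/3 - 218 = -218 + I*√97683/3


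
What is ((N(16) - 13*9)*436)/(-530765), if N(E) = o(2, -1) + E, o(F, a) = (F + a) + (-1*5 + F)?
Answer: 44908/530765 ≈ 0.084610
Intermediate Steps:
o(F, a) = -5 + a + 2*F (o(F, a) = (F + a) + (-5 + F) = -5 + a + 2*F)
N(E) = -2 + E (N(E) = (-5 - 1 + 2*2) + E = (-5 - 1 + 4) + E = -2 + E)
((N(16) - 13*9)*436)/(-530765) = (((-2 + 16) - 13*9)*436)/(-530765) = ((14 - 117)*436)*(-1/530765) = -103*436*(-1/530765) = -44908*(-1/530765) = 44908/530765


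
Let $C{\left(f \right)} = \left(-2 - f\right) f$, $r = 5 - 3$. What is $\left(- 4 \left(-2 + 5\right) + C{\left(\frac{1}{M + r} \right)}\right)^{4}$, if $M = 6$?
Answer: $\frac{379733250625}{16777216} \approx 22634.0$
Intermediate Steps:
$r = 2$ ($r = 5 - 3 = 2$)
$C{\left(f \right)} = f \left(-2 - f\right)$
$\left(- 4 \left(-2 + 5\right) + C{\left(\frac{1}{M + r} \right)}\right)^{4} = \left(- 4 \left(-2 + 5\right) - \frac{2 + \frac{1}{6 + 2}}{6 + 2}\right)^{4} = \left(\left(-4\right) 3 - \frac{2 + \frac{1}{8}}{8}\right)^{4} = \left(-12 - \frac{2 + \frac{1}{8}}{8}\right)^{4} = \left(-12 - \frac{1}{8} \cdot \frac{17}{8}\right)^{4} = \left(-12 - \frac{17}{64}\right)^{4} = \left(- \frac{785}{64}\right)^{4} = \frac{379733250625}{16777216}$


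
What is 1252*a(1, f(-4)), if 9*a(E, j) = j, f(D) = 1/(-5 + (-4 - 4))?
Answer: -1252/117 ≈ -10.701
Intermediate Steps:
f(D) = -1/13 (f(D) = 1/(-5 - 8) = 1/(-13) = -1/13)
a(E, j) = j/9
1252*a(1, f(-4)) = 1252*((⅑)*(-1/13)) = 1252*(-1/117) = -1252/117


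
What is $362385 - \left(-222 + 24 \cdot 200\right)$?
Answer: $357807$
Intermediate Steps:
$362385 - \left(-222 + 24 \cdot 200\right) = 362385 - \left(-222 + 4800\right) = 362385 - 4578 = 357807$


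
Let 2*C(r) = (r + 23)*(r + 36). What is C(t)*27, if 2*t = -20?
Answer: 4563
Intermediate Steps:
t = -10 (t = (½)*(-20) = -10)
C(r) = (23 + r)*(36 + r)/2 (C(r) = ((r + 23)*(r + 36))/2 = ((23 + r)*(36 + r))/2 = (23 + r)*(36 + r)/2)
C(t)*27 = (414 + (½)*(-10)² + (59/2)*(-10))*27 = (414 + (½)*100 - 295)*27 = (414 + 50 - 295)*27 = 169*27 = 4563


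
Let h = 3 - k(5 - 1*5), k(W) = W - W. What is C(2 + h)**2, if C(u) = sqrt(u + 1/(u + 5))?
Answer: 51/10 ≈ 5.1000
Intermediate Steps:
k(W) = 0
h = 3 (h = 3 - 1*0 = 3 + 0 = 3)
C(u) = sqrt(u + 1/(5 + u))
C(2 + h)**2 = (sqrt((1 + (2 + 3)*(5 + (2 + 3)))/(5 + (2 + 3))))**2 = (sqrt((1 + 5*(5 + 5))/(5 + 5)))**2 = (sqrt((1 + 5*10)/10))**2 = (sqrt((1 + 50)/10))**2 = (sqrt((1/10)*51))**2 = (sqrt(51/10))**2 = (sqrt(510)/10)**2 = 51/10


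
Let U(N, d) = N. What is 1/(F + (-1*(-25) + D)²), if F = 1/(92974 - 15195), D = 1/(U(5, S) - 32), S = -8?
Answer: 56700891/35333133733 ≈ 0.0016048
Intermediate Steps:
D = -1/27 (D = 1/(5 - 32) = 1/(-27) = -1/27 ≈ -0.037037)
F = 1/77779 ≈ 1.2857e-5
1/(F + (-1*(-25) + D)²) = 1/(1/77779 + (-1*(-25) - 1/27)²) = 1/(1/77779 + (25 - 1/27)²) = 1/(1/77779 + (674/27)²) = 1/(1/77779 + 454276/729) = 1/(35333133733/56700891) = 56700891/35333133733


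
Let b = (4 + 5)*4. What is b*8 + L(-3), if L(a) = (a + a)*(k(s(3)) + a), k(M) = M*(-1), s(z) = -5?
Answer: 276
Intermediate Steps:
k(M) = -M
b = 36 (b = 9*4 = 36)
L(a) = 2*a*(5 + a) (L(a) = (a + a)*(-1*(-5) + a) = (2*a)*(5 + a) = 2*a*(5 + a))
b*8 + L(-3) = 36*8 + 2*(-3)*(5 - 3) = 288 + 2*(-3)*2 = 288 - 12 = 276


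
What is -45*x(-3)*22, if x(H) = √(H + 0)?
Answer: -990*I*√3 ≈ -1714.7*I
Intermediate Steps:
x(H) = √H
-45*x(-3)*22 = -45*I*√3*22 = -990*I*√3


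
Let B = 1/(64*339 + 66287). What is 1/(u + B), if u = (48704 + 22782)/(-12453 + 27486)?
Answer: 1322648439/6289567771 ≈ 0.21029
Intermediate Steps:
u = 71486/15033 ≈ 4.7553
B = 1/87983 (B = 1/(21696 + 66287) = 1/87983 ≈ 1.1366e-5)
1/(u + B) = 1/(71486/15033 + 1/87983) = 1/(6289567771/1322648439) = 1322648439/6289567771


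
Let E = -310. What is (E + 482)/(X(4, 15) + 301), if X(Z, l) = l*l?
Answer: 86/263 ≈ 0.32700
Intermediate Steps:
X(Z, l) = l**2
(E + 482)/(X(4, 15) + 301) = (-310 + 482)/(15**2 + 301) = 172/(225 + 301) = 172/526 = 172*(1/526) = 86/263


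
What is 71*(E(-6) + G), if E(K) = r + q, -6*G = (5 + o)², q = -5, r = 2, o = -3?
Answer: -781/3 ≈ -260.33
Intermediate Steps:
G = -⅔ (G = -(5 - 3)²/6 = -⅙*2² = -⅙*4 = -⅔ ≈ -0.66667)
E(K) = -3 (E(K) = 2 - 5 = -3)
71*(E(-6) + G) = 71*(-3 - ⅔) = 71*(-11/3) = -781/3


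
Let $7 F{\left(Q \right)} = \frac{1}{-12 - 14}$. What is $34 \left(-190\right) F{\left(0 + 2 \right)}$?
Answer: $\frac{3230}{91} \approx 35.495$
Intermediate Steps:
$F{\left(Q \right)} = - \frac{1}{182}$ ($F{\left(Q \right)} = \frac{1}{7 \left(-12 - 14\right)} = \frac{1}{7 \left(-26\right)} = \frac{1}{7} \left(- \frac{1}{26}\right) = - \frac{1}{182}$)
$34 \left(-190\right) F{\left(0 + 2 \right)} = 34 \left(-190\right) \left(- \frac{1}{182}\right) = \left(-6460\right) \left(- \frac{1}{182}\right) = \frac{3230}{91}$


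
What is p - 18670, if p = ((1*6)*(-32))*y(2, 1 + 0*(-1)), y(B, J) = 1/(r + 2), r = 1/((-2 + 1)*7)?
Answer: -244054/13 ≈ -18773.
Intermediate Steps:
r = -⅐ (r = (⅐)/(-1) = -1*⅐ = -⅐ ≈ -0.14286)
y(B, J) = 7/13 (y(B, J) = 1/(-⅐ + 2) = 1/(13/7) = 7/13)
p = -1344/13 (p = ((1*6)*(-32))*(7/13) = (6*(-32))*(7/13) = -192*7/13 = -1344/13 ≈ -103.38)
p - 18670 = -1344/13 - 18670 = -244054/13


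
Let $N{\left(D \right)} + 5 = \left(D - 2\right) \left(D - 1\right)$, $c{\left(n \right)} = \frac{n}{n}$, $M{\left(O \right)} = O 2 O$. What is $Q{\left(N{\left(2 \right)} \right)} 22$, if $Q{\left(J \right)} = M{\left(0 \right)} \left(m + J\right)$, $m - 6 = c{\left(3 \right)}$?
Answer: $0$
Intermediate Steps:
$M{\left(O \right)} = 2 O^{2}$ ($M{\left(O \right)} = 2 O O = 2 O^{2}$)
$c{\left(n \right)} = 1$
$N{\left(D \right)} = -5 + \left(-1 + D\right) \left(-2 + D\right)$ ($N{\left(D \right)} = -5 + \left(D - 2\right) \left(D - 1\right) = -5 + \left(-2 + D\right) \left(-1 + D\right) = -5 + \left(-1 + D\right) \left(-2 + D\right)$)
$m = 7$ ($m = 6 + 1 = 7$)
$Q{\left(J \right)} = 0$ ($Q{\left(J \right)} = 2 \cdot 0^{2} \left(7 + J\right) = 2 \cdot 0 \left(7 + J\right) = 0 \left(7 + J\right) = 0$)
$Q{\left(N{\left(2 \right)} \right)} 22 = 0 \cdot 22 = 0$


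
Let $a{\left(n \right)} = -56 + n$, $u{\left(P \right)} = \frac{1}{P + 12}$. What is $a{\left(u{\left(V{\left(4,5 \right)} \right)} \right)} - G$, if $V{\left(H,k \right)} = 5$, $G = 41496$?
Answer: $- \frac{706383}{17} \approx -41552.0$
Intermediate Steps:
$u{\left(P \right)} = \frac{1}{12 + P}$
$a{\left(u{\left(V{\left(4,5 \right)} \right)} \right)} - G = \left(-56 + \frac{1}{12 + 5}\right) - 41496 = \left(-56 + \frac{1}{17}\right) - 41496 = - \frac{951}{17} - 41496 = - \frac{706383}{17}$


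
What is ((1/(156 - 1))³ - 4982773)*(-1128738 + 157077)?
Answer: 18029387317953506214/3723875 ≈ 4.8416e+12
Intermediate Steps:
((1/(156 - 1))³ - 4982773)*(-1128738 + 157077) = ((1/155)³ - 4982773)*(-971661) = (1/3723875 - 4982773)*(-971661) = -18555223805374/3723875*(-971661) = 18029387317953506214/3723875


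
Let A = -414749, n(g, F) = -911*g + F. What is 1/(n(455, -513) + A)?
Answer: -1/829767 ≈ -1.2052e-6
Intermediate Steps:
n(g, F) = F - 911*g
1/(n(455, -513) + A) = 1/((-513 - 911*455) - 414749) = 1/((-513 - 414505) - 414749) = 1/(-415018 - 414749) = 1/(-829767) = -1/829767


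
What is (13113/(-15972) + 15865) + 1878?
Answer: 94459361/5324 ≈ 17742.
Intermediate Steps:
(13113/(-15972) + 15865) + 1878 = (13113*(-1/15972) + 15865) + 1878 = (-4371/5324 + 15865) + 1878 = 84460889/5324 + 1878 = 94459361/5324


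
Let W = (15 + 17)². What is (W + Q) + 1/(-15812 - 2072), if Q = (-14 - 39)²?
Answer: 68549371/17884 ≈ 3833.0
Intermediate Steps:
W = 1024 (W = 32² = 1024)
Q = 2809 (Q = (-53)² = 2809)
(W + Q) + 1/(-15812 - 2072) = (1024 + 2809) + 1/(-15812 - 2072) = 3833 + 1/(-17884) = 3833 - 1/17884 = 68549371/17884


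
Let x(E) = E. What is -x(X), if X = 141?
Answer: -141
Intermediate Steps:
-x(X) = -1*141 = -141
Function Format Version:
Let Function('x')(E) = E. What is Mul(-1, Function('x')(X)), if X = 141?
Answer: -141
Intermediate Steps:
Mul(-1, Function('x')(X)) = Mul(-1, 141) = -141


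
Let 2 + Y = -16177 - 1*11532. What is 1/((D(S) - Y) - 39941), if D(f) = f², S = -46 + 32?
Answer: -1/12034 ≈ -8.3098e-5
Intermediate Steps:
S = -14
Y = -27711 (Y = -2 + (-16177 - 1*11532) = -2 + (-16177 - 11532) = -2 - 27709 = -27711)
1/((D(S) - Y) - 39941) = 1/(((-14)² - 1*(-27711)) - 39941) = 1/((196 + 27711) - 39941) = 1/(27907 - 39941) = 1/(-12034) = -1/12034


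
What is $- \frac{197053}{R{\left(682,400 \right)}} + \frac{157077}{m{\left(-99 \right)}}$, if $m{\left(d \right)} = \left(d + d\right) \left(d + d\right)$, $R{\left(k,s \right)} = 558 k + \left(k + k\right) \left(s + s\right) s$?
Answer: $\frac{86632601375}{21624597522} \approx 4.0062$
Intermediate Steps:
$R{\left(k,s \right)} = 558 k + 4 k s^{2}$ ($R{\left(k,s \right)} = 558 k + 2 k 2 s s = 558 k + 4 k s s = 558 k + 4 k s^{2}$)
$m{\left(d \right)} = 4 d^{2}$ ($m{\left(d \right)} = 2 d 2 d = 4 d^{2}$)
$- \frac{197053}{R{\left(682,400 \right)}} + \frac{157077}{m{\left(-99 \right)}} = - \frac{197053}{2 \cdot 682 \left(279 + 2 \cdot 400^{2}\right)} + \frac{157077}{4 \left(-99\right)^{2}} = - \frac{197053}{2 \cdot 682 \left(279 + 2 \cdot 160000\right)} + \frac{157077}{4 \cdot 9801} = - \frac{197053}{2 \cdot 682 \left(279 + 320000\right)} + \frac{157077}{39204} = - \frac{197053}{2 \cdot 682 \cdot 320279} + 157077 \cdot \frac{1}{39204} = - \frac{197053}{436860556} + \frac{17453}{4356} = \frac{86632601375}{21624597522}$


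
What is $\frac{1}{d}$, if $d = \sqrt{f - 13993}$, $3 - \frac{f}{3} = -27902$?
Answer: $\frac{\sqrt{69722}}{69722} \approx 0.0037872$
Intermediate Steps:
$f = 83715$ ($f = 9 - -83706 = 9 + 83706 = 83715$)
$d = \sqrt{69722}$ ($d = \sqrt{83715 - 13993} = \sqrt{69722} \approx 264.05$)
$\frac{1}{d} = \frac{1}{\sqrt{69722}} = \frac{\sqrt{69722}}{69722}$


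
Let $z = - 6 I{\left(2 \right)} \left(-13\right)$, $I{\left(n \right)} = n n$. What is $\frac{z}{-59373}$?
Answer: $- \frac{104}{19791} \approx -0.0052549$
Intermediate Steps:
$I{\left(n \right)} = n^{2}$
$z = 312$ ($z = - 6 \cdot 2^{2} \left(-13\right) = \left(-6\right) 4 \left(-13\right) = \left(-24\right) \left(-13\right) = 312$)
$\frac{z}{-59373} = \frac{312}{-59373} = 312 \left(- \frac{1}{59373}\right) = - \frac{104}{19791}$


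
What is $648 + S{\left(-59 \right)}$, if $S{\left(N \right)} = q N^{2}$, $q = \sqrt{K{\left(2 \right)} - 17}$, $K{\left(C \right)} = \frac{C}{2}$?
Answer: $648 + 13924 i \approx 648.0 + 13924.0 i$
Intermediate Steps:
$K{\left(C \right)} = \frac{C}{2}$ ($K{\left(C \right)} = C \frac{1}{2} = \frac{C}{2}$)
$q = 4 i$ ($q = \sqrt{\frac{1}{2} \cdot 2 - 17} = \sqrt{1 - 17} = \sqrt{-16} = 4 i \approx 4.0 i$)
$S{\left(N \right)} = 4 i N^{2}$
$648 + S{\left(-59 \right)} = 648 + 4 i \left(-59\right)^{2} = 648 + 4 i 3481 = 648 + 13924 i$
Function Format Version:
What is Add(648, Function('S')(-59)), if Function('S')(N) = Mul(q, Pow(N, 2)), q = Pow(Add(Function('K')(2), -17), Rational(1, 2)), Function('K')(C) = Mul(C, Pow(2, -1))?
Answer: Add(648, Mul(13924, I)) ≈ Add(648.00, Mul(13924., I))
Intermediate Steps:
Function('K')(C) = Mul(Rational(1, 2), C) (Function('K')(C) = Mul(C, Rational(1, 2)) = Mul(Rational(1, 2), C))
q = Mul(4, I) (q = Pow(Add(Mul(Rational(1, 2), 2), -17), Rational(1, 2)) = Pow(Add(1, -17), Rational(1, 2)) = Pow(-16, Rational(1, 2)) = Mul(4, I) ≈ Mul(4.0000, I))
Function('S')(N) = Mul(4, I, Pow(N, 2)) (Function('S')(N) = Mul(Mul(4, I), Pow(N, 2)) = Mul(4, I, Pow(N, 2)))
Add(648, Function('S')(-59)) = Add(648, Mul(4, I, Pow(-59, 2))) = Add(648, Mul(4, I, 3481)) = Add(648, Mul(13924, I))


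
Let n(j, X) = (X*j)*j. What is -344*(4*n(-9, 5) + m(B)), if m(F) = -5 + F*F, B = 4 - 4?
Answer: -555560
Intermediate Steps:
B = 0
n(j, X) = X*j²
m(F) = -5 + F²
-344*(4*n(-9, 5) + m(B)) = -344*(4*(5*(-9)²) + (-5 + 0²)) = -344*(4*(5*81) + (-5 + 0)) = -344*(4*405 - 5) = -344*(1620 - 5) = -344*1615 = -555560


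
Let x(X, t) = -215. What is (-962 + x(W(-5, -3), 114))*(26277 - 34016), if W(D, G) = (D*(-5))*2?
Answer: 9108803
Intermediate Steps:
W(D, G) = -10*D (W(D, G) = -5*D*2 = -10*D)
(-962 + x(W(-5, -3), 114))*(26277 - 34016) = (-962 - 215)*(26277 - 34016) = -1177*(-7739) = 9108803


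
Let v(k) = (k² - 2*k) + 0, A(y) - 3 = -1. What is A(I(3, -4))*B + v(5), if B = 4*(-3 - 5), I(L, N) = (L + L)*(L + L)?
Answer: -49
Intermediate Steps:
I(L, N) = 4*L² (I(L, N) = (2*L)*(2*L) = 4*L²)
A(y) = 2 (A(y) = 3 - 1 = 2)
v(k) = k² - 2*k
B = -32 (B = 4*(-8) = -32)
A(I(3, -4))*B + v(5) = 2*(-32) + 5*(-2 + 5) = -64 + 5*3 = -64 + 15 = -49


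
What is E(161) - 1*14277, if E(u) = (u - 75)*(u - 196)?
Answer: -17287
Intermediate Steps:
E(u) = (-196 + u)*(-75 + u) (E(u) = (-75 + u)*(-196 + u) = (-196 + u)*(-75 + u))
E(161) - 1*14277 = (14700 + 161² - 271*161) - 1*14277 = (14700 + 25921 - 43631) - 14277 = -3010 - 14277 = -17287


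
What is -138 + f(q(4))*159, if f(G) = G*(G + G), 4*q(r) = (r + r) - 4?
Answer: 180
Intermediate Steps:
q(r) = -1 + r/2 (q(r) = ((r + r) - 4)/4 = (2*r - 4)/4 = (-4 + 2*r)/4 = -1 + r/2)
f(G) = 2*G² (f(G) = G*(2*G) = 2*G²)
-138 + f(q(4))*159 = -138 + (2*(-1 + (½)*4)²)*159 = -138 + (2*(-1 + 2)²)*159 = -138 + (2*1²)*159 = -138 + (2*1)*159 = -138 + 2*159 = -138 + 318 = 180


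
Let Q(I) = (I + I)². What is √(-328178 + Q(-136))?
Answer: I*√254194 ≈ 504.18*I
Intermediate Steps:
Q(I) = 4*I² (Q(I) = (2*I)² = 4*I²)
√(-328178 + Q(-136)) = √(-328178 + 4*(-136)²) = √(-328178 + 4*18496) = √(-328178 + 73984) = √(-254194) = I*√254194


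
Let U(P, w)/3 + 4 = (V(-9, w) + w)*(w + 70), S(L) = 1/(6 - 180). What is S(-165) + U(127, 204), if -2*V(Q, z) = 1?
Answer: 29104109/174 ≈ 1.6727e+5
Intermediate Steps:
S(L) = -1/174 (S(L) = 1/(-174) = -1/174)
V(Q, z) = -1/2 (V(Q, z) = -1/2*1 = -1/2)
U(P, w) = -12 + 3*(70 + w)*(-1/2 + w) (U(P, w) = -12 + 3*((-1/2 + w)*(w + 70)) = -12 + 3*((-1/2 + w)*(70 + w)) = -12 + 3*((70 + w)*(-1/2 + w)) = -12 + 3*(70 + w)*(-1/2 + w))
S(-165) + U(127, 204) = -1/174 + (-117 + 3*204**2 + (417/2)*204) = -1/174 + (-117 + 3*41616 + 42534) = -1/174 + (-117 + 124848 + 42534) = -1/174 + 167265 = 29104109/174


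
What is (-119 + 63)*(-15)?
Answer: 840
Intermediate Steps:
(-119 + 63)*(-15) = -56*(-15) = 840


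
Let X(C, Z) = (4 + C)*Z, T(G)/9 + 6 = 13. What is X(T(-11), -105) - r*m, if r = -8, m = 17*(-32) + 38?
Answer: -11083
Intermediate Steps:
T(G) = 63 (T(G) = -54 + 9*13 = -54 + 117 = 63)
X(C, Z) = Z*(4 + C)
m = -506 (m = -544 + 38 = -506)
X(T(-11), -105) - r*m = -105*(4 + 63) - (-8)*(-506) = -105*67 - 1*4048 = -7035 - 4048 = -11083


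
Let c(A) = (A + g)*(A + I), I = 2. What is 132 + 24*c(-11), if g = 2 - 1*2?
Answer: 2508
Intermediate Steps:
g = 0 (g = 2 - 2 = 0)
c(A) = A*(2 + A) (c(A) = (A + 0)*(A + 2) = A*(2 + A))
132 + 24*c(-11) = 132 + 24*(-11*(2 - 11)) = 132 + 24*(-11*(-9)) = 132 + 24*99 = 132 + 2376 = 2508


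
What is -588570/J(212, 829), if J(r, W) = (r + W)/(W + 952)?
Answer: -349414390/347 ≈ -1.0070e+6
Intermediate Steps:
J(r, W) = (W + r)/(952 + W)
-588570/J(212, 829) = -588570*(952 + 829)/(829 + 212) = -588570/(1041/1781) = -588570/((1/1781)*1041) = -588570/1041/1781 = -588570*1781/1041 = -349414390/347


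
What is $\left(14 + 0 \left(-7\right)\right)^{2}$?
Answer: $196$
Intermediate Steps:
$\left(14 + 0 \left(-7\right)\right)^{2} = \left(14 + 0\right)^{2} = 14^{2} = 196$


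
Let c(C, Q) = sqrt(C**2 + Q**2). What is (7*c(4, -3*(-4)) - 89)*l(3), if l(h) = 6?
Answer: -534 + 168*sqrt(10) ≈ -2.7374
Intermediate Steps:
(7*c(4, -3*(-4)) - 89)*l(3) = (7*sqrt(4**2 + (-3*(-4))**2) - 89)*6 = (7*sqrt(16 + 12**2) - 89)*6 = (7*sqrt(16 + 144) - 89)*6 = (7*sqrt(160) - 89)*6 = (7*(4*sqrt(10)) - 89)*6 = (28*sqrt(10) - 89)*6 = (-89 + 28*sqrt(10))*6 = -534 + 168*sqrt(10)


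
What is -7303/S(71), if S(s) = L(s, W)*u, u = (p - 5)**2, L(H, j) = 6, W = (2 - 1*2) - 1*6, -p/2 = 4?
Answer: -7303/1014 ≈ -7.2022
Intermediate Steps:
p = -8 (p = -2*4 = -8)
W = -6 (W = (2 - 2) - 6 = 0 - 6 = -6)
u = 169 (u = (-8 - 5)**2 = (-13)**2 = 169)
S(s) = 1014 (S(s) = 6*169 = 1014)
-7303/S(71) = -7303/1014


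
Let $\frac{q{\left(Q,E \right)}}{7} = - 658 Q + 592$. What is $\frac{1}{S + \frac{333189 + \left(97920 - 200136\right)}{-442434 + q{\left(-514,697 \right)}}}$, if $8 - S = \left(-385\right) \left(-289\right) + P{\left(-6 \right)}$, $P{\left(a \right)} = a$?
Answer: $- \frac{1929194}{214624530721} \approx -8.9887 \cdot 10^{-6}$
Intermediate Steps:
$q{\left(Q,E \right)} = 4144 - 4606 Q$ ($q{\left(Q,E \right)} = 7 \left(- 658 Q + 592\right) = 7 \left(592 - 658 Q\right) = 4144 - 4606 Q$)
$S = -111251$ ($S = 8 - \left(\left(-385\right) \left(-289\right) - 6\right) = 8 - \left(111265 - 6\right) = 8 - 111259 = -111251$)
$\frac{1}{S + \frac{333189 + \left(97920 - 200136\right)}{-442434 + q{\left(-514,697 \right)}}} = \frac{1}{-111251 + \frac{333189 + \left(97920 - 200136\right)}{-442434 + \left(4144 - -2367484\right)}} = \frac{1}{-111251 + \frac{333189 - 102216}{-442434 + \left(4144 + 2367484\right)}} = \frac{1}{-111251 + \frac{230973}{-442434 + 2371628}} = \frac{1}{-111251 + \frac{230973}{1929194}} = \frac{1}{- \frac{214624530721}{1929194}} = - \frac{1929194}{214624530721}$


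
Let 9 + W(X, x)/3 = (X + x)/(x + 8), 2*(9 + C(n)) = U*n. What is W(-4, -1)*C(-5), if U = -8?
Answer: -2244/7 ≈ -320.57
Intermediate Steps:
C(n) = -9 - 4*n (C(n) = -9 + (-8*n)/2 = -9 - 4*n)
W(X, x) = -27 + 3*(X + x)/(8 + x) (W(X, x) = -27 + 3*((X + x)/(x + 8)) = -27 + 3*((X + x)/(8 + x)) = -27 + 3*(X + x)/(8 + x))
W(-4, -1)*C(-5) = (3*(-72 - 4 - 8*(-1))/(8 - 1))*(-9 - 4*(-5)) = (3*(-72 - 4 + 8)/7)*(-9 + 20) = (3*(1/7)*(-68))*11 = -204/7*11 = -2244/7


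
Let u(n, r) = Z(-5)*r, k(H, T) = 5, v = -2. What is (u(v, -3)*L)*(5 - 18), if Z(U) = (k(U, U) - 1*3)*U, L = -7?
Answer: 2730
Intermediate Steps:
Z(U) = 2*U (Z(U) = (5 - 1*3)*U = (5 - 3)*U = 2*U)
u(n, r) = -10*r (u(n, r) = (2*(-5))*r = -10*r)
(u(v, -3)*L)*(5 - 18) = (-10*(-3)*(-7))*(5 - 18) = (30*(-7))*(-13) = -210*(-13) = 2730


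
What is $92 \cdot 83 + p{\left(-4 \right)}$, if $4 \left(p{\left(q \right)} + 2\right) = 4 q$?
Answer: $7630$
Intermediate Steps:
$p{\left(q \right)} = -2 + q$ ($p{\left(q \right)} = -2 + \frac{4 q}{4} = -2 + q$)
$92 \cdot 83 + p{\left(-4 \right)} = 92 \cdot 83 - 6 = 7636 - 6 = 7630$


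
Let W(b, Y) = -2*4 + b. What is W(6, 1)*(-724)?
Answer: 1448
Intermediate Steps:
W(b, Y) = -8 + b
W(6, 1)*(-724) = (-8 + 6)*(-724) = -2*(-724) = 1448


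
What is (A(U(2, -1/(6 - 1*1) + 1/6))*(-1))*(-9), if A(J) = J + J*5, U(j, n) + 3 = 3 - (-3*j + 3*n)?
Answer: 1647/5 ≈ 329.40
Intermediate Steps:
U(j, n) = -3*n + 3*j (U(j, n) = -3 + (3 - (-3*j + 3*n)) = -3 + (3 + (-3*n + 3*j)) = -3 + (3 - 3*n + 3*j) = -3*n + 3*j)
A(J) = 6*J (A(J) = J + 5*J = 6*J)
(A(U(2, -1/(6 - 1*1) + 1/6))*(-1))*(-9) = ((6*(-3*(-1/(6 - 1*1) + 1/6) + 3*2))*(-1))*(-9) = ((6*(-3*(-1/(6 - 1) + 1*(1/6)) + 6))*(-1))*(-9) = ((6*(-3*(-1/5 + 1/6) + 6))*(-1))*(-9) = ((6*(-3*(-1/30) + 6))*(-1))*(-9) = ((6*(1/10 + 6))*(-1))*(-9) = ((6*(61/10))*(-1))*(-9) = ((183/5)*(-1))*(-9) = -183/5*(-9) = 1647/5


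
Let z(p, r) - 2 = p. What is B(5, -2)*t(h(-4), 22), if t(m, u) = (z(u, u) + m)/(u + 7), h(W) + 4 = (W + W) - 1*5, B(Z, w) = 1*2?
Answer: 14/29 ≈ 0.48276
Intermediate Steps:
B(Z, w) = 2
z(p, r) = 2 + p
h(W) = -9 + 2*W (h(W) = -4 + ((W + W) - 1*5) = -4 + (2*W - 5) = -4 + (-5 + 2*W) = -9 + 2*W)
t(m, u) = (2 + m + u)/(7 + u) (t(m, u) = ((2 + u) + m)/(u + 7) = (2 + m + u)/(7 + u))
B(5, -2)*t(h(-4), 22) = 2*((2 + (-9 + 2*(-4)) + 22)/(7 + 22)) = 2*((2 + (-9 - 8) + 22)/29) = 2*((2 - 17 + 22)/29) = 2*((1/29)*7) = 2*(7/29) = 14/29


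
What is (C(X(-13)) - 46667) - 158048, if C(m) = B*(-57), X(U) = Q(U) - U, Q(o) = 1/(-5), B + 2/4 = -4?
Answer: -408917/2 ≈ -2.0446e+5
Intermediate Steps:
B = -9/2 (B = -½ - 4 = -9/2 ≈ -4.5000)
Q(o) = -⅕
X(U) = -⅕ - U
C(m) = 513/2 (C(m) = -9/2*(-57) = 513/2)
(C(X(-13)) - 46667) - 158048 = (513/2 - 46667) - 158048 = -92821/2 - 158048 = -408917/2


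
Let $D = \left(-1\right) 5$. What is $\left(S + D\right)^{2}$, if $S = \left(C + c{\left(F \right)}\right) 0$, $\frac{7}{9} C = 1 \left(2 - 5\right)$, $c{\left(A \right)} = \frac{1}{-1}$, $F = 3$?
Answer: $25$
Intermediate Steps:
$c{\left(A \right)} = -1$
$C = - \frac{27}{7}$ ($C = \frac{9 \cdot 1 \left(2 - 5\right)}{7} = \frac{9 \cdot 1 \left(-3\right)}{7} = \frac{9}{7} \left(-3\right) = - \frac{27}{7} \approx -3.8571$)
$D = -5$
$S = 0$ ($S = \left(- \frac{27}{7} - 1\right) 0 = \left(- \frac{34}{7}\right) 0 = 0$)
$\left(S + D\right)^{2} = \left(0 - 5\right)^{2} = \left(-5\right)^{2} = 25$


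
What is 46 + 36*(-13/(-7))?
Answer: 790/7 ≈ 112.86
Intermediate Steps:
46 + 36*(-13/(-7)) = 46 + 36*(-13*(-1)/7) = 46 + 36*(-1*(-13/7)) = 46 + 36*(13/7) = 46 + 468/7 = 790/7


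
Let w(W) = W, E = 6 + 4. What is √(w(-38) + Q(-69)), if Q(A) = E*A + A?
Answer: I*√797 ≈ 28.231*I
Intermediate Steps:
E = 10
Q(A) = 11*A (Q(A) = 10*A + A = 11*A)
√(w(-38) + Q(-69)) = √(-38 + 11*(-69)) = √(-38 - 759) = √(-797) = I*√797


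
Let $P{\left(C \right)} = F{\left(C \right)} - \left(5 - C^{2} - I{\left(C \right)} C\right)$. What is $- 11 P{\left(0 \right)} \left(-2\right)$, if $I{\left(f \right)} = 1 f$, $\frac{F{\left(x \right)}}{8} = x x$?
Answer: $-110$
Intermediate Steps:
$F{\left(x \right)} = 8 x^{2}$ ($F{\left(x \right)} = 8 x x = 8 x^{2}$)
$I{\left(f \right)} = f$
$P{\left(C \right)} = -5 + 10 C^{2}$ ($P{\left(C \right)} = 8 C^{2} - \left(5 - C^{2} - C C\right) = 8 C^{2} + \left(\left(C^{2} + C^{2}\right) - 5\right) = 8 C^{2} + \left(2 C^{2} - 5\right) = 8 C^{2} + \left(-5 + 2 C^{2}\right) = -5 + 10 C^{2}$)
$- 11 P{\left(0 \right)} \left(-2\right) = - 11 \left(-5 + 10 \cdot 0^{2}\right) \left(-2\right) = - 11 \left(-5 + 10 \cdot 0\right) \left(-2\right) = - 11 \left(-5 + 0\right) \left(-2\right) = \left(-11\right) \left(-5\right) \left(-2\right) = 55 \left(-2\right) = -110$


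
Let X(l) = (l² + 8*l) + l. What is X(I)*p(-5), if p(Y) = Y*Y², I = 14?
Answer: -40250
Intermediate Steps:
X(l) = l² + 9*l
p(Y) = Y³
X(I)*p(-5) = (14*(9 + 14))*(-5)³ = (14*23)*(-125) = 322*(-125) = -40250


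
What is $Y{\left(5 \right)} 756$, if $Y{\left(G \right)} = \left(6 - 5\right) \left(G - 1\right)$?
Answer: $3024$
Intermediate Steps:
$Y{\left(G \right)} = -1 + G$ ($Y{\left(G \right)} = 1 \left(-1 + G\right) = -1 + G$)
$Y{\left(5 \right)} 756 = \left(-1 + 5\right) 756 = 4 \cdot 756 = 3024$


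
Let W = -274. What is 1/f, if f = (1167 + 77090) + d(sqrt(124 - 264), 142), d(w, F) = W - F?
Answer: 1/77841 ≈ 1.2847e-5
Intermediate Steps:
d(w, F) = -274 - F
f = 77841 (f = (1167 + 77090) + (-274 - 1*142) = 78257 + (-274 - 142) = 78257 - 416 = 77841)
1/f = 1/77841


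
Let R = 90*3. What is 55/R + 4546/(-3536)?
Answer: -51647/47736 ≈ -1.0819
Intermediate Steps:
R = 270
55/R + 4546/(-3536) = 55/270 + 4546/(-3536) = 55*(1/270) + 4546*(-1/3536) = 11/54 - 2273/1768 = -51647/47736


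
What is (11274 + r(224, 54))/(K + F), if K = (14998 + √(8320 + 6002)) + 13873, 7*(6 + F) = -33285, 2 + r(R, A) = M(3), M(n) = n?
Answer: 135920125/290638889 - 11275*√14322/581277778 ≈ 0.46534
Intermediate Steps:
r(R, A) = 1 (r(R, A) = -2 + 3 = 1)
F = -4761 (F = -6 + (⅐)*(-33285) = -6 - 4755 = -4761)
K = 28871 + √14322 (K = (14998 + √14322) + 13873 = 28871 + √14322 ≈ 28991.)
(11274 + r(224, 54))/(K + F) = (11274 + 1)/((28871 + √14322) - 4761) = 11275/(24110 + √14322)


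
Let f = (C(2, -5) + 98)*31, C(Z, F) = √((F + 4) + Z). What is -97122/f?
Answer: -32374/1023 ≈ -31.646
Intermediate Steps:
C(Z, F) = √(4 + F + Z) (C(Z, F) = √((4 + F) + Z) = √(4 + F + Z))
f = 3069 (f = (√(4 - 5 + 2) + 98)*31 = (√1 + 98)*31 = (1 + 98)*31 = 99*31 = 3069)
-97122/f = -97122/3069 = -97122*1/3069 = -32374/1023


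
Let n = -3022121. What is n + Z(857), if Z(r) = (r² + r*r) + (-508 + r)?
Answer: -1552874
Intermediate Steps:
Z(r) = -508 + r + 2*r² (Z(r) = (r² + r²) + (-508 + r) = 2*r² + (-508 + r) = -508 + r + 2*r²)
n + Z(857) = -3022121 + (-508 + 857 + 2*857²) = -3022121 + (-508 + 857 + 2*734449) = -3022121 + (-508 + 857 + 1468898) = -3022121 + 1469247 = -1552874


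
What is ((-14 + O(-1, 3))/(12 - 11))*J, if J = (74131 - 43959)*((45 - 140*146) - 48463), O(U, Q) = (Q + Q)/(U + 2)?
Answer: 16620668608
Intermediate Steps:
O(U, Q) = 2*Q/(2 + U) (O(U, Q) = (2*Q)/(2 + U) = 2*Q/(2 + U))
J = -2077583576 (J = 30172*((45 - 20440) - 48463) = 30172*(-20395 - 48463) = 30172*(-68858) = -2077583576)
((-14 + O(-1, 3))/(12 - 11))*J = ((-14 + 2*3/(2 - 1))/(12 - 11))*(-2077583576) = ((-14 + 2*3/1)/1)*(-2077583576) = ((-14 + 2*3*1)*1)*(-2077583576) = ((-14 + 6)*1)*(-2077583576) = -8*1*(-2077583576) = -8*(-2077583576) = 16620668608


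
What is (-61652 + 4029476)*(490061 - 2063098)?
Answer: -6241533961488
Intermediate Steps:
(-61652 + 4029476)*(490061 - 2063098) = 3967824*(-1573037) = -6241533961488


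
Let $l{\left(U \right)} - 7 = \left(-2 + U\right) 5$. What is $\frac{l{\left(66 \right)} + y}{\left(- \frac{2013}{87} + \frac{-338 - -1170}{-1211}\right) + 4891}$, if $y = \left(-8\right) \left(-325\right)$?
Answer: $\frac{102793313}{170930320} \approx 0.60138$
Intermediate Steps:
$y = 2600$
$l{\left(U \right)} = -3 + 5 U$ ($l{\left(U \right)} = 7 + \left(-2 + U\right) 5 = 7 + \left(-10 + 5 U\right) = -3 + 5 U$)
$\frac{l{\left(66 \right)} + y}{\left(- \frac{2013}{87} + \frac{-338 - -1170}{-1211}\right) + 4891} = \frac{\left(-3 + 5 \cdot 66\right) + 2600}{\left(- \frac{2013}{87} + \frac{-338 - -1170}{-1211}\right) + 4891} = \frac{\left(-3 + 330\right) + 2600}{\left(\left(-2013\right) \frac{1}{87} + \left(-338 + 1170\right) \left(- \frac{1}{1211}\right)\right) + 4891} = \frac{327 + 2600}{\left(- \frac{671}{29} + 832 \left(- \frac{1}{1211}\right)\right) + 4891} = \frac{2927}{\left(- \frac{671}{29} - \frac{832}{1211}\right) + 4891} = \frac{2927}{- \frac{836709}{35119} + 4891} = \frac{2927}{\frac{170930320}{35119}} = 2927 \cdot \frac{35119}{170930320} = \frac{102793313}{170930320}$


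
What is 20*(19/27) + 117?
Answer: 3539/27 ≈ 131.07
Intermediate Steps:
20*(19/27) + 117 = 380/27 + 117 = 3539/27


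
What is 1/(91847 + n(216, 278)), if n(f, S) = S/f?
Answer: 108/9919615 ≈ 1.0888e-5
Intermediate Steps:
1/(91847 + n(216, 278)) = 1/(91847 + 278/216) = 1/(91847 + 278*(1/216)) = 1/(91847 + 139/108) = 1/(9919615/108) = 108/9919615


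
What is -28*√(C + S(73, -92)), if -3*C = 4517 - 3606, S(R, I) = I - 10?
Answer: -28*I*√3651/3 ≈ -563.95*I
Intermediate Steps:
S(R, I) = -10 + I
C = -911/3 (C = -(4517 - 3606)/3 = -⅓*911 = -911/3 ≈ -303.67)
-28*√(C + S(73, -92)) = -28*√(-911/3 + (-10 - 92)) = -28*√(-911/3 - 102) = -28*I*√3651/3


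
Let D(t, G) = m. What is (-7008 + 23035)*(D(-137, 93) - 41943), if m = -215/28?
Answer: -18825618713/28 ≈ -6.7234e+8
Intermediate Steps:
m = -215/28 (m = -215*1/28 = -215/28 ≈ -7.6786)
D(t, G) = -215/28
(-7008 + 23035)*(D(-137, 93) - 41943) = (-7008 + 23035)*(-215/28 - 41943) = 16027*(-1174619/28) = -18825618713/28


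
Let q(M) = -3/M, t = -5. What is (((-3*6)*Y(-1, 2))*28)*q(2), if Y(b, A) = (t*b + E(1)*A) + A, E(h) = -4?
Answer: -756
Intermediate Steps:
Y(b, A) = -5*b - 3*A (Y(b, A) = (-5*b - 4*A) + A = -5*b - 3*A)
(((-3*6)*Y(-1, 2))*28)*q(2) = (((-3*6)*(-5*(-1) - 3*2))*28)*(-3/2) = (-18*(5 - 6)*28)*(-3*1/2) = (-18*(-1)*28)*(-3/2) = (18*28)*(-3/2) = 504*(-3/2) = -756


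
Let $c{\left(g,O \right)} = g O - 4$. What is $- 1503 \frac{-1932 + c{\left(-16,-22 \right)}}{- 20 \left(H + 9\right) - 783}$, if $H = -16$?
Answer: $- \frac{2380752}{643} \approx -3702.6$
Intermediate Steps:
$c{\left(g,O \right)} = -4 + O g$ ($c{\left(g,O \right)} = O g - 4 = -4 + O g$)
$- 1503 \frac{-1932 + c{\left(-16,-22 \right)}}{- 20 \left(H + 9\right) - 783} = - 1503 \frac{-1932 - -348}{- 20 \left(-16 + 9\right) - 783} = - 1503 \frac{-1932 + \left(-4 + 352\right)}{\left(-20\right) \left(-7\right) - 783} = - 1503 \frac{-1932 + 348}{140 - 783} = - 1503 \left(- \frac{1584}{-643}\right) = - 1503 \left(\left(-1584\right) \left(- \frac{1}{643}\right)\right) = \left(-1503\right) \frac{1584}{643} = - \frac{2380752}{643}$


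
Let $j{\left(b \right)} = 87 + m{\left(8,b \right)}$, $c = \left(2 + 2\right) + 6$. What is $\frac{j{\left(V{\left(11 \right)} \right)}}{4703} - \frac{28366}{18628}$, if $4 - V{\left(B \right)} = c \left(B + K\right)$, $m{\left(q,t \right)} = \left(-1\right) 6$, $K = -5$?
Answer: $- \frac{65948215}{43803742} \approx -1.5055$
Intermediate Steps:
$c = 10$ ($c = 4 + 6 = 10$)
$m{\left(q,t \right)} = -6$
$V{\left(B \right)} = 54 - 10 B$ ($V{\left(B \right)} = 4 - 10 \left(B - 5\right) = 4 - 10 \left(-5 + B\right) = 4 - \left(-50 + 10 B\right) = 54 - 10 B$)
$j{\left(b \right)} = 81$ ($j{\left(b \right)} = 87 - 6 = 81$)
$\frac{j{\left(V{\left(11 \right)} \right)}}{4703} - \frac{28366}{18628} = \frac{81}{4703} - \frac{28366}{18628} = 81 \cdot \frac{1}{4703} - \frac{14183}{9314} = \frac{81}{4703} - \frac{14183}{9314} = - \frac{65948215}{43803742}$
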